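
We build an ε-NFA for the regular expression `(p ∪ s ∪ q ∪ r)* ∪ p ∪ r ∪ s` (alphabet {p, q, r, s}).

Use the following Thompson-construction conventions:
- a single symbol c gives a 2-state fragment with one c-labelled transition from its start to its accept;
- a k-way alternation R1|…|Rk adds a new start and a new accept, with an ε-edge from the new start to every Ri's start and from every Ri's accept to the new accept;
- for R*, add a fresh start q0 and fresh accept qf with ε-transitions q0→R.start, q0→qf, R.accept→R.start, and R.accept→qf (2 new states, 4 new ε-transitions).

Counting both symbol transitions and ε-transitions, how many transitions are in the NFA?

27

Bottom-up over the parse tree:
Each of the 7 symbol leaves contributes 1 transition (1 symbol, 0 ε).
  p ∪ s ∪ q ∪ r — 12 transitions (4 symbol, 8 ε)
  (p ∪ s ∪ q ∪ r)* — 16 transitions (4 symbol, 12 ε)
  (p ∪ s ∪ q ∪ r)* ∪ p ∪ r ∪ s — 27 transitions (7 symbol, 20 ε)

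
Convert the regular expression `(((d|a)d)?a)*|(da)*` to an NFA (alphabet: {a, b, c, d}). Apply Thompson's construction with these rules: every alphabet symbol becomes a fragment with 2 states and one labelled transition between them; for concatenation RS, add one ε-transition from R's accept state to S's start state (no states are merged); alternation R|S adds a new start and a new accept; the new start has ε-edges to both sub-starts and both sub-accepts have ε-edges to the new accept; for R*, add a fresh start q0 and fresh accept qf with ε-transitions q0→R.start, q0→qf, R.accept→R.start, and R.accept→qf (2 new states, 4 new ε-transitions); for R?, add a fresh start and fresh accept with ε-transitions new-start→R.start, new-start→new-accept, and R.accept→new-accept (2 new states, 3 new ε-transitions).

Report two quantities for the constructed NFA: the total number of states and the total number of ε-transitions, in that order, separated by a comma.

Building bottom-up:
Each of the 6 symbol leaves contributes 2 states and 0 ε-transitions.
  d|a — 6 states, 4 ε-transitions
  (d|a)d — 8 states, 5 ε-transitions
  ((d|a)d)? — 10 states, 8 ε-transitions
  ((d|a)d)?a — 12 states, 9 ε-transitions
  (((d|a)d)?a)* — 14 states, 13 ε-transitions
  da — 4 states, 1 ε-transition
  (da)* — 6 states, 5 ε-transitions
  (((d|a)d)?a)*|(da)* — 22 states, 22 ε-transitions

22, 22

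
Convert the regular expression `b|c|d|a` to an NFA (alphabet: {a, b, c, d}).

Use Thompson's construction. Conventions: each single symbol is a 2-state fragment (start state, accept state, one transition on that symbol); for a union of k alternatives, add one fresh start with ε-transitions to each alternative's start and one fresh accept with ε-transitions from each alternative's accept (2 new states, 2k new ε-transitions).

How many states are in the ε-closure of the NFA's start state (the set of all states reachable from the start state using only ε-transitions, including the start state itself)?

Let C(F) = |ε-closure(F.start)| within fragment F, and note whether F accepts ε. Symbol fragments have C = 1 and do not accept ε. Then:
  b|c|d|a → C = 1 + 1 + 1 + 1 + 1 = 5 (the new accept is not ε-reachable since no branch accepts ε)

5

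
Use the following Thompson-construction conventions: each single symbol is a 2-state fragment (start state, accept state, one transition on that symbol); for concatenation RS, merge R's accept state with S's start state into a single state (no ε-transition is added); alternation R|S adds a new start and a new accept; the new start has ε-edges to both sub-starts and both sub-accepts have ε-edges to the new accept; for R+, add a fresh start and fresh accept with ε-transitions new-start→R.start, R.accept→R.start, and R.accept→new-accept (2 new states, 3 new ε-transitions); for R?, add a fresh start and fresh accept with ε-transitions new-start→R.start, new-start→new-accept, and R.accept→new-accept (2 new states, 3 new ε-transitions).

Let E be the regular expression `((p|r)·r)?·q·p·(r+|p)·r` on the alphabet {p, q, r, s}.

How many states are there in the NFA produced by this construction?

Building bottom-up:
Each of the 8 symbol leaves contributes a 2-state fragment.
  p|r — 6 states
  (p|r)·r — 7 states
  ((p|r)·r)? — 9 states
  r+ — 4 states
  r+|p — 8 states
  ((p|r)·r)?·q·p·(r+|p)·r — 19 states

19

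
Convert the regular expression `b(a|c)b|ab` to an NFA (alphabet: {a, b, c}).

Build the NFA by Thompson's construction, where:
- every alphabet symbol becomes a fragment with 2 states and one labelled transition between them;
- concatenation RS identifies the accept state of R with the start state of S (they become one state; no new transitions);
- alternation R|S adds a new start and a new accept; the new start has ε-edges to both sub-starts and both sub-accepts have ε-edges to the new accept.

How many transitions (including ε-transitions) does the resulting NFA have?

14

Building bottom-up:
Each of the 6 symbol leaves contributes 1 transition (1 symbol, 0 ε).
  a|c : 6 transitions (2 symbol, 4 ε)
  b(a|c)b : 8 transitions (4 symbol, 4 ε)
  ab : 2 transitions (2 symbol, 0 ε)
  b(a|c)b|ab : 14 transitions (6 symbol, 8 ε)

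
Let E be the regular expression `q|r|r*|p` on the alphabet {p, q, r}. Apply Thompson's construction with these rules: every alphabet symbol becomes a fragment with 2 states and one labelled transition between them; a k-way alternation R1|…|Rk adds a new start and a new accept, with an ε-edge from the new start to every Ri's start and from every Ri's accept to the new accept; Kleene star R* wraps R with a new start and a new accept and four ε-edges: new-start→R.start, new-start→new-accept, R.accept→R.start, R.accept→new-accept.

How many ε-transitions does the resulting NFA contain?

Building bottom-up:
Each of the 4 symbol leaves contributes 0 ε-transitions.
  r* = 4 ε-transitions
  q|r|r*|p = 12 ε-transitions

12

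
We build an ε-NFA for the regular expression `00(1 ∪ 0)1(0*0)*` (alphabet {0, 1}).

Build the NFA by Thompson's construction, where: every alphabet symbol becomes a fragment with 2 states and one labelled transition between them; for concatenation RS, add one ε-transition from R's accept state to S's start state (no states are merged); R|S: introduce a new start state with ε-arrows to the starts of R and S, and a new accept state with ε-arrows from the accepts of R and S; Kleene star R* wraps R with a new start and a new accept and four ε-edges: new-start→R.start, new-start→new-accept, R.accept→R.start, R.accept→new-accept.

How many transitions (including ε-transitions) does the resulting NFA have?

24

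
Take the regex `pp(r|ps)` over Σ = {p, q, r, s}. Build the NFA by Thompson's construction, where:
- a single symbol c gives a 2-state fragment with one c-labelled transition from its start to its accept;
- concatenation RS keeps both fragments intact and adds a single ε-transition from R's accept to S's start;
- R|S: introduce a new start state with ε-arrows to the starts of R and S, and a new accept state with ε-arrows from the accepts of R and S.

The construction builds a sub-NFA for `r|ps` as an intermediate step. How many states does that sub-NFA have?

8

Fragment for `r|ps`:
Each of the 3 symbol leaves contributes a 2-state fragment.
  ps = 4 states
  r|ps = 8 states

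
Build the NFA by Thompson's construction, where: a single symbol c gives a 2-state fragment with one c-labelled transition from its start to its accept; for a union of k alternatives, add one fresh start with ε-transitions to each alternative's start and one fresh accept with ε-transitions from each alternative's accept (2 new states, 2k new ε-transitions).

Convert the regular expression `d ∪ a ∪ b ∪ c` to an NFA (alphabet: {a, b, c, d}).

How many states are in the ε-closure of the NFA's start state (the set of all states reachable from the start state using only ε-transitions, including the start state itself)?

5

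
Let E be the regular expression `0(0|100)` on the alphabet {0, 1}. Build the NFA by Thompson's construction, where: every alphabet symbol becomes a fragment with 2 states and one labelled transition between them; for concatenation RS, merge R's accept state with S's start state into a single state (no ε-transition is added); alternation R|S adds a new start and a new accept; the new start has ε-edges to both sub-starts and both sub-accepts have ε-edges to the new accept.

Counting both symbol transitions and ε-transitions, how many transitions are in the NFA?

Per subexpression:
Each of the 5 symbol leaves contributes 1 transition (1 symbol, 0 ε).
  100 — 3 transitions (3 symbol, 0 ε)
  0|100 — 8 transitions (4 symbol, 4 ε)
  0(0|100) — 9 transitions (5 symbol, 4 ε)

9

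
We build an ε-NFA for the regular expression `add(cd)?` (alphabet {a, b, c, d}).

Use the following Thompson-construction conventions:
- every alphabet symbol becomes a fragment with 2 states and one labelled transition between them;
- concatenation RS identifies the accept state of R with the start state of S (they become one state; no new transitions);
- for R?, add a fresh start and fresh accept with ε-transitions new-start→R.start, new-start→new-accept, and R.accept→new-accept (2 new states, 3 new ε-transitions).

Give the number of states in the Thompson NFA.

8

Building bottom-up:
Each of the 5 symbol leaves contributes a 2-state fragment.
  cd = 3 states
  (cd)? = 5 states
  add(cd)? = 8 states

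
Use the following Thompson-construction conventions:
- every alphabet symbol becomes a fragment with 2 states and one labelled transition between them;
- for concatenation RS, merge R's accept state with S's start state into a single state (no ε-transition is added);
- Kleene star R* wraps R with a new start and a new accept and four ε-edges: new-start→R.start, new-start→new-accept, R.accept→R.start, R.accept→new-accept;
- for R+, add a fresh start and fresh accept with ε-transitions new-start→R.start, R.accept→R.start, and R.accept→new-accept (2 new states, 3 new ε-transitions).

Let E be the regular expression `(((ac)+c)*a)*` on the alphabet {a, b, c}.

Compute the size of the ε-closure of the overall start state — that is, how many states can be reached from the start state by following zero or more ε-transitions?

Compute the ε-closure size of each fragment's start state recursively; a symbol fragment's start has no outgoing ε-edge, so its closure is just itself (size 1).
  ac — |ε-closure| equals the left operand's closure size = 1 (its accept is not ε-reachable, so the closure stops there)
  (ac)+ — new start ε-reaches only the body's start; the new accept needs a symbol first: |ε-closure| = 1 + 1 = 2
  (ac)+c — same as the first factor's closure: |ε-closure| = 2
  ((ac)+c)* — new start has ε-edges to the inner start and to the new accept, so |ε-closure| = 2 + 2 = 4
  ((ac)+c)*a — the left operand accepts ε, so the closure extends into the next operand (the shared merged state is already counted); |ε-closure| = 4 + (1−1) = 4
  (((ac)+c)*a)* — new start has ε-edges to the inner start and to the new accept, so |ε-closure| = 2 + 4 = 6

6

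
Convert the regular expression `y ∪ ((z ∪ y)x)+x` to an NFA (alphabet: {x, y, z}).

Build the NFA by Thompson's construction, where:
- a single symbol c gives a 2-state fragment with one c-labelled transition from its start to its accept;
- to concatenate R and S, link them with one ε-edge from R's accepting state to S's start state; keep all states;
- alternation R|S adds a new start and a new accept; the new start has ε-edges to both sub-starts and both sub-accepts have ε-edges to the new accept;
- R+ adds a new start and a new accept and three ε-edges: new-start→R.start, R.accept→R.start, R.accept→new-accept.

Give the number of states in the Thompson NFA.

16

Recursing over subexpressions:
Each of the 5 symbol leaves contributes a 2-state fragment.
  z ∪ y = 6 states
  (z ∪ y)x = 8 states
  ((z ∪ y)x)+ = 10 states
  ((z ∪ y)x)+x = 12 states
  y ∪ ((z ∪ y)x)+x = 16 states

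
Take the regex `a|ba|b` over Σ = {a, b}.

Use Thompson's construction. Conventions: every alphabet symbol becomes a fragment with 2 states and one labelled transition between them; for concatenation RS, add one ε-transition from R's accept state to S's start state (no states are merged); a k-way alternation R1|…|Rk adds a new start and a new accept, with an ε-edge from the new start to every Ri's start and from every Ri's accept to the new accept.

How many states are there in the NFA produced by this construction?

10

Building bottom-up:
Each of the 4 symbol leaves contributes a 2-state fragment.
  ba → 4 states
  a|ba|b → 10 states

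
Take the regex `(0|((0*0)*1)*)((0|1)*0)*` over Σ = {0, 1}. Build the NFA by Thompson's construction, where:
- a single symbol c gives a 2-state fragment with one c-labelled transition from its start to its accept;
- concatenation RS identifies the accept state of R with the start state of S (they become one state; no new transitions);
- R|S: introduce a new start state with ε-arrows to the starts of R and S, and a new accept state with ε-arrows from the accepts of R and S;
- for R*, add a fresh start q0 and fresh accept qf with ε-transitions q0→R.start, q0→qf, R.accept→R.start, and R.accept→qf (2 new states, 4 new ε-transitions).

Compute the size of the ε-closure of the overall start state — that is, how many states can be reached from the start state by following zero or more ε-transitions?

Let C(F) = |ε-closure(F.start)| within fragment F, and note whether F accepts ε. Symbol fragments have C = 1 and do not accept ε. Then:
  0* — the star's fresh start ε-reaches both the body's start and the fresh accept: |ε-closure| = 2 + 1 = 3
  0*0 — the left operand accepts ε, so the closure extends into the next operand (the shared merged state is already counted); |ε-closure| = 3 + (1−1) = 3
  (0*0)* — the star's fresh start ε-reaches both the body's start and the fresh accept: |ε-closure| = 2 + 3 = 5
  (0*0)*1 — |ε-closure| = 5 + (1−1) = 5 (closure spills across the concat boundary because the left factor accepts ε)
  ((0*0)*1)* — new start has ε-edges to the inner start and to the new accept, so |ε-closure| = 2 + 5 = 7
  0|((0*0)*1)* — new start ε-reaches every alternative's start; at least one alternative accepts ε, so the union's new accept is reached too: |ε-closure| = 1 + 1 + 7 + 1 = 10
  0|1 — |ε-closure| = 1 + 1 + 1 = 3 (the new accept is not ε-reachable since no branch accepts ε)
  (0|1)* — the star's fresh start ε-reaches both the body's start and the fresh accept: |ε-closure| = 2 + 3 = 5
  (0|1)*0 — |ε-closure| = 5 + (1−1) = 5 (closure spills across the concat boundary because the left factor accepts ε)
  ((0|1)*0)* — new start has ε-edges to the inner start and to the new accept, so |ε-closure| = 2 + 5 = 7
  (0|((0*0)*1)*)((0|1)*0)* — the left operand accepts ε, so the closure extends into the next operand (the shared merged state is already counted); |ε-closure| = 10 + (7−1) = 16

16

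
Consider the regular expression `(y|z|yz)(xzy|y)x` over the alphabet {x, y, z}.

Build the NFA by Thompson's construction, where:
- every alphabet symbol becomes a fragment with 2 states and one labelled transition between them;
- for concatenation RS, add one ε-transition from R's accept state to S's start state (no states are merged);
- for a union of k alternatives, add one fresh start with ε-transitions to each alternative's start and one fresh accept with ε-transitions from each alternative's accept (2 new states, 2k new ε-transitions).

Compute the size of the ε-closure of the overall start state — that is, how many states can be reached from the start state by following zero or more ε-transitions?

Let C(F) = |ε-closure(F.start)| within fragment F, and note whether F accepts ε. Symbol fragments have C = 1 and do not accept ε. Then:
  yz — |ε-closure| equals the left operand's closure size = 1 (its accept is not ε-reachable, so the closure stops there)
  y|z|yz — |ε-closure| = 1 + 1 + 1 + 1 = 4 (the new accept is not ε-reachable since no branch accepts ε)
  xzy — |ε-closure| equals the left operand's closure size = 1 (its accept is not ε-reachable, so the closure stops there)
  xzy|y — |ε-closure| = 1 + 1 + 1 = 3 (the new accept is not ε-reachable since no branch accepts ε)
  (y|z|yz)(xzy|y)x — same as the first factor's closure: |ε-closure| = 4

4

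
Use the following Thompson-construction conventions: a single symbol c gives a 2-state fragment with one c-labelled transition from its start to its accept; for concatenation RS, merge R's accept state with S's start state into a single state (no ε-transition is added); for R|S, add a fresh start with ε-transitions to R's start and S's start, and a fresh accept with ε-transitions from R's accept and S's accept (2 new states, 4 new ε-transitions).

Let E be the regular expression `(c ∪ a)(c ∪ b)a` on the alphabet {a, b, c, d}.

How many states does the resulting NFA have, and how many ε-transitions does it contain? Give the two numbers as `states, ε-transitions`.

12, 8

Recursing over subexpressions:
Each of the 5 symbol leaves contributes 2 states and 0 ε-transitions.
  c ∪ a = 6 states, 4 ε-transitions
  c ∪ b = 6 states, 4 ε-transitions
  (c ∪ a)(c ∪ b)a = 12 states, 8 ε-transitions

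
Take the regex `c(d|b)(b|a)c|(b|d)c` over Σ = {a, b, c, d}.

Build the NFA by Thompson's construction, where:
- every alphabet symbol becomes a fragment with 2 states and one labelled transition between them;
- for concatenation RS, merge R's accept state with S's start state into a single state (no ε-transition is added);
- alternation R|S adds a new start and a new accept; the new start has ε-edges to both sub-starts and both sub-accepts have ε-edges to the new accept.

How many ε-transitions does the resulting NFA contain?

By structural recursion:
Each of the 9 symbol leaves contributes 0 ε-transitions.
  d|b — 4 ε-transitions
  b|a — 4 ε-transitions
  c(d|b)(b|a)c — 8 ε-transitions
  b|d — 4 ε-transitions
  (b|d)c — 4 ε-transitions
  c(d|b)(b|a)c|(b|d)c — 16 ε-transitions

16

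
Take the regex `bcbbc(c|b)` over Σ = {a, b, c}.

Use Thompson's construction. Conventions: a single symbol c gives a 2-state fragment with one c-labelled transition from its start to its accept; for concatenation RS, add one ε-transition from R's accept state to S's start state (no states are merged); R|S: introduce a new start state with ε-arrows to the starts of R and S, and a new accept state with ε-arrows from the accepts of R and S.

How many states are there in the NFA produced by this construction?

16

Bottom-up over the parse tree:
Each of the 7 symbol leaves contributes a 2-state fragment.
  c|b = 6 states
  bcbbc(c|b) = 16 states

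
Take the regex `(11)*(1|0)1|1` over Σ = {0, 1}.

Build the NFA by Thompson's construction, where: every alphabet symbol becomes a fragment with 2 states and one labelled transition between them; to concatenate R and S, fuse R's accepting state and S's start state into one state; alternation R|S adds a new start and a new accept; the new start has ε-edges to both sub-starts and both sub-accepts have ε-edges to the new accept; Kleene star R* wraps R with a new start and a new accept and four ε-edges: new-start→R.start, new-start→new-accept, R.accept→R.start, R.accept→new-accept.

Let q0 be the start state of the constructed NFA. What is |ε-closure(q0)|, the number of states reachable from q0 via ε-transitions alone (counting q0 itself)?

Compute the ε-closure size of each fragment's start state recursively; a symbol fragment's start has no outgoing ε-edge, so its closure is just itself (size 1).
  11 → |ε-closure| equals the left operand's closure size = 1 (its accept is not ε-reachable, so the closure stops there)
  (11)* → new start has ε-edges to the inner start and to the new accept, so |ε-closure| = 2 + 1 = 3
  1|0 → new start ε-reaches every alternative's start; none of them accept ε, so the new accept is not reached: |ε-closure| = 1 + 1 + 1 = 3
  (11)*(1|0)1 → the left operand accepts ε, so the closure extends into the next operand (the shared merged state is already counted); |ε-closure| = 3 + (3−1) = 5
  (11)*(1|0)1|1 → new start ε-reaches every alternative's start; none of them accept ε, so the new accept is not reached: |ε-closure| = 1 + 5 + 1 = 7

7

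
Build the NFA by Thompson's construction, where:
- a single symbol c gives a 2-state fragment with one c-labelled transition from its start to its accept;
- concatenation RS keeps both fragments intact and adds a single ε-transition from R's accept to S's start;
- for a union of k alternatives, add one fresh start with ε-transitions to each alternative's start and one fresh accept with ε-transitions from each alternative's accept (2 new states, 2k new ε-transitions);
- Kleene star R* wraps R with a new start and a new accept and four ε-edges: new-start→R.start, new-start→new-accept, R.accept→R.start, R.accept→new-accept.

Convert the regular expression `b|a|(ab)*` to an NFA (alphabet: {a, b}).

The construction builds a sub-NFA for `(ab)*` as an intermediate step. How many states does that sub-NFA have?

6

Fragment for `(ab)*`:
Each of the 2 symbol leaves contributes a 2-state fragment.
  ab → 4 states
  (ab)* → 6 states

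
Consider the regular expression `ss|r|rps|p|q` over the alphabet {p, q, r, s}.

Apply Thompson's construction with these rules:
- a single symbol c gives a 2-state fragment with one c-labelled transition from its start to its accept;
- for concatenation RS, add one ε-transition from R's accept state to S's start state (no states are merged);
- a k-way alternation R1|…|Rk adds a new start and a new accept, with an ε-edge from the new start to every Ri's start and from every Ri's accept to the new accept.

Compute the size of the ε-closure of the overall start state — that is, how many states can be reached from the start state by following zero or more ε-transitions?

Compute the ε-closure size of each fragment's start state recursively; a symbol fragment's start has no outgoing ε-edge, so its closure is just itself (size 1).
  ss → |closure| equals the left operand's closure size = 1 (its accept is not ε-reachable, so the closure stops there)
  rps → |closure| equals the left operand's closure size = 1 (its accept is not ε-reachable, so the closure stops there)
  ss|r|rps|p|q → new start ε-reaches every alternative's start; none of them accept ε, so the new accept is not reached: |closure| = 1 + 1 + 1 + 1 + 1 + 1 = 6

6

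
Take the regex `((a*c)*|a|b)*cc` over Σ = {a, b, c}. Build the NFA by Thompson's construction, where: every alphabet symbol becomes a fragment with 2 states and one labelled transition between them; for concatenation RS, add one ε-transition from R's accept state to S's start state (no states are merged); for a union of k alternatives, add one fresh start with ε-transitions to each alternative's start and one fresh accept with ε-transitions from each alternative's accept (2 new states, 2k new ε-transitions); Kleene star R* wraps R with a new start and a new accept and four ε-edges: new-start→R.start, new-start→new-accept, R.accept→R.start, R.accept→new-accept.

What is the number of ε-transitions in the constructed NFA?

21

Bottom-up over the parse tree:
Each of the 6 symbol leaves contributes 0 ε-transitions.
  a* = 4 ε-transitions
  a*c = 5 ε-transitions
  (a*c)* = 9 ε-transitions
  (a*c)*|a|b = 15 ε-transitions
  ((a*c)*|a|b)* = 19 ε-transitions
  ((a*c)*|a|b)*cc = 21 ε-transitions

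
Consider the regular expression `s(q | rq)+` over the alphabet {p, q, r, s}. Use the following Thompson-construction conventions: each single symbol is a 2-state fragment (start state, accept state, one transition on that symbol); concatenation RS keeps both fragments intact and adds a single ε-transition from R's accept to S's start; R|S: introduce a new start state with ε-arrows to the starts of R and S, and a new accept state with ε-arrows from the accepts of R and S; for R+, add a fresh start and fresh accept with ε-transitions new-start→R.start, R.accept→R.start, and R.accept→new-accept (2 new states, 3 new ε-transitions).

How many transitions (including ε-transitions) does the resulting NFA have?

13

Building bottom-up:
Each of the 4 symbol leaves contributes 1 transition (1 symbol, 0 ε).
  rq : 3 transitions (2 symbol, 1 ε)
  q | rq : 8 transitions (3 symbol, 5 ε)
  (q | rq)+ : 11 transitions (3 symbol, 8 ε)
  s(q | rq)+ : 13 transitions (4 symbol, 9 ε)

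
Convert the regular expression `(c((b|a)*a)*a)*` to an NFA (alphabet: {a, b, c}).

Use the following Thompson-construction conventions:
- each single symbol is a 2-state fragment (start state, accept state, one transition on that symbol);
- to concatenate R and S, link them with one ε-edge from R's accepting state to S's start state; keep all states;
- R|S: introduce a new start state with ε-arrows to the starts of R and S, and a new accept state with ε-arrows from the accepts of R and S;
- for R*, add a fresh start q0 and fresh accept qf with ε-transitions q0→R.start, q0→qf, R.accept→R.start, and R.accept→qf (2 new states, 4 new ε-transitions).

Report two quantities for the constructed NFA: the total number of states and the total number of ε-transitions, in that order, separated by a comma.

18, 19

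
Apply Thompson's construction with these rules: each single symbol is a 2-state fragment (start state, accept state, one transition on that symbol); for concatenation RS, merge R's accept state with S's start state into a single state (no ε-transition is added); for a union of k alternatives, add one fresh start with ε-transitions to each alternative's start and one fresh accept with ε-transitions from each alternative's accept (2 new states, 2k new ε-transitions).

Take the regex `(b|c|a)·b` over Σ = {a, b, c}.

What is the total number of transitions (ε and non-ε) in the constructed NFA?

Recursing over subexpressions:
Each of the 4 symbol leaves contributes 1 transition (1 symbol, 0 ε).
  b|c|a → 9 transitions (3 symbol, 6 ε)
  (b|c|a)·b → 10 transitions (4 symbol, 6 ε)

10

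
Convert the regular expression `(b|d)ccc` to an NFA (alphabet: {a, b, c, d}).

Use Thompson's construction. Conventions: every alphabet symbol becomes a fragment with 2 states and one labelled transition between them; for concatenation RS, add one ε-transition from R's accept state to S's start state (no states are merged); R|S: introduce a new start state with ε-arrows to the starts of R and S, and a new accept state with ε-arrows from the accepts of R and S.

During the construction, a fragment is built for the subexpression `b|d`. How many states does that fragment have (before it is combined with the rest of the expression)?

Fragment for `b|d`:
Each of the 2 symbol leaves contributes a 2-state fragment.
  b|d → 6 states

6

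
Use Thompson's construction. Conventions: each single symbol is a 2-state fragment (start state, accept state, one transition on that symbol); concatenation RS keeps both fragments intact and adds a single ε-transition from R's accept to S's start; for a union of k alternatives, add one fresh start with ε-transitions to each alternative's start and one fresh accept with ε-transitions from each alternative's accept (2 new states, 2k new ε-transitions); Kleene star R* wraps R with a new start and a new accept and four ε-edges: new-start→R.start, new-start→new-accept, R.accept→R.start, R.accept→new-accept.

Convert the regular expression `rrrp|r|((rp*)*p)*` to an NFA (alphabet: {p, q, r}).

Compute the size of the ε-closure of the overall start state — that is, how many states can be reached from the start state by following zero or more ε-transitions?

10

Work bottom-up. For each fragment F, track |ε-closure(F.start)| and whether F's accept lies in that closure (i.e. whether F accepts ε). A single-symbol fragment has closure size 1 and does not accept ε.
  rrrp — same as the first factor's closure: |closure| = 1
  p* — |closure| = 1 (new start) + 1 (body) + 1 (new accept) = 3
  rp* — |closure| equals the left operand's closure size = 1 (its accept is not ε-reachable, so the closure stops there)
  (rp*)* — |closure| = 1 (new start) + 1 (body) + 1 (new accept) = 3
  (rp*)*p — |closure| = 3 + 1 = 4 (closure spills across the concat boundary because the left factor accepts ε)
  ((rp*)*p)* — new start has ε-edges to the inner start and to the new accept, so |closure| = 2 + 4 = 6
  rrrp|r|((rp*)*p)* — new start ε-reaches every alternative's start; at least one alternative accepts ε, so the union's new accept is reached too: |closure| = 1 + 1 + 1 + 6 + 1 = 10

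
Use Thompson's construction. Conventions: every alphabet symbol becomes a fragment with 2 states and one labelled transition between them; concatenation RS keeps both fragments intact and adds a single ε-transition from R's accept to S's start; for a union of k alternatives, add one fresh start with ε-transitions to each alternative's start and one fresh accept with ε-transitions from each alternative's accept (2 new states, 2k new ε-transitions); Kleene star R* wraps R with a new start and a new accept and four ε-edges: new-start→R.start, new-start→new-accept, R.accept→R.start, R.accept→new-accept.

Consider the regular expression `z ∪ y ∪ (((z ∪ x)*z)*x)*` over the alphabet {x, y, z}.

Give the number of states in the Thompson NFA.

22

Per subexpression:
Each of the 6 symbol leaves contributes a 2-state fragment.
  z ∪ x : 6 states
  (z ∪ x)* : 8 states
  (z ∪ x)*z : 10 states
  ((z ∪ x)*z)* : 12 states
  ((z ∪ x)*z)*x : 14 states
  (((z ∪ x)*z)*x)* : 16 states
  z ∪ y ∪ (((z ∪ x)*z)*x)* : 22 states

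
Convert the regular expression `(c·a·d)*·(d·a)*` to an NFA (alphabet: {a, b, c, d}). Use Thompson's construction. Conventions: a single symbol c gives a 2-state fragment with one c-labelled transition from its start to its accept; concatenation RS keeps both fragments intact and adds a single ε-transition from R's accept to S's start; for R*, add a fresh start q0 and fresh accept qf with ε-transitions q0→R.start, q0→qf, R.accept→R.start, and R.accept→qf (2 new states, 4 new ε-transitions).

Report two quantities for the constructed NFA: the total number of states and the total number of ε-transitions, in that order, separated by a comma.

Building bottom-up:
Each of the 5 symbol leaves contributes 2 states and 0 ε-transitions.
  c·a·d — 6 states, 2 ε-transitions
  (c·a·d)* — 8 states, 6 ε-transitions
  d·a — 4 states, 1 ε-transition
  (d·a)* — 6 states, 5 ε-transitions
  (c·a·d)*·(d·a)* — 14 states, 12 ε-transitions

14, 12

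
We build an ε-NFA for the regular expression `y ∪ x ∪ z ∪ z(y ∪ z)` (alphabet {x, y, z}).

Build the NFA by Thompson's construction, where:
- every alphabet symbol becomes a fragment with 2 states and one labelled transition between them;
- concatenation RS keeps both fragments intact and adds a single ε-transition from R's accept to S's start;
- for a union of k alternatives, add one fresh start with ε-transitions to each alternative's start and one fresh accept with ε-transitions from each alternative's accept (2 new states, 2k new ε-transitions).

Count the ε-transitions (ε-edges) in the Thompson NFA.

13

By structural recursion:
Each of the 6 symbol leaves contributes 0 ε-transitions.
  y ∪ z = 4 ε-transitions
  z(y ∪ z) = 5 ε-transitions
  y ∪ x ∪ z ∪ z(y ∪ z) = 13 ε-transitions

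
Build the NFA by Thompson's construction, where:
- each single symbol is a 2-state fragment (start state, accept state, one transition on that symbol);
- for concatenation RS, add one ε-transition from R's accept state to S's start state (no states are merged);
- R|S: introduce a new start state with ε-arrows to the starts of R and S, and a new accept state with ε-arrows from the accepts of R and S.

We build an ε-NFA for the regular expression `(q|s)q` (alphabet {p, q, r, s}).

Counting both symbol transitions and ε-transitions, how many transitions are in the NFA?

8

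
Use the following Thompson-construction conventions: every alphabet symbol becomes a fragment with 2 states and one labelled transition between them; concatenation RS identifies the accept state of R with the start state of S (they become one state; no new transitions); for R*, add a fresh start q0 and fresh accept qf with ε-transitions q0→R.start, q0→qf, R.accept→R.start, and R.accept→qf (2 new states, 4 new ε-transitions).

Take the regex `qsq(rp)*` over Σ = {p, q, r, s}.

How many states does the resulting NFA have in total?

8

Building bottom-up:
Each of the 5 symbol leaves contributes a 2-state fragment.
  rp = 3 states
  (rp)* = 5 states
  qsq(rp)* = 8 states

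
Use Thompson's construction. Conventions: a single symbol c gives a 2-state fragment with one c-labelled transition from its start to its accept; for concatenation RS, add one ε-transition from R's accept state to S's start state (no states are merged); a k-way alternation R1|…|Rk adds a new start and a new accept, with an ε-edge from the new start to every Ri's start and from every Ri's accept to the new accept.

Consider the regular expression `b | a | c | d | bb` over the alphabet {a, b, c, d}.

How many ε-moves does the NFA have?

11

Bottom-up over the parse tree:
Each of the 6 symbol leaves contributes 0 ε-transitions.
  bb = 1 ε-transition
  b | a | c | d | bb = 11 ε-transitions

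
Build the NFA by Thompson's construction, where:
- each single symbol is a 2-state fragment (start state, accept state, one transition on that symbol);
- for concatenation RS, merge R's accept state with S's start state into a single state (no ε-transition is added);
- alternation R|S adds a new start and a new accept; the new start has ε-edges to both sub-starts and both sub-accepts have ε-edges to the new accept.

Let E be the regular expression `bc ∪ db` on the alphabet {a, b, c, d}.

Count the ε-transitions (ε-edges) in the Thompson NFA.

By structural recursion:
Each of the 4 symbol leaves contributes 0 ε-transitions.
  bc = 0 ε-transitions
  db = 0 ε-transitions
  bc ∪ db = 4 ε-transitions

4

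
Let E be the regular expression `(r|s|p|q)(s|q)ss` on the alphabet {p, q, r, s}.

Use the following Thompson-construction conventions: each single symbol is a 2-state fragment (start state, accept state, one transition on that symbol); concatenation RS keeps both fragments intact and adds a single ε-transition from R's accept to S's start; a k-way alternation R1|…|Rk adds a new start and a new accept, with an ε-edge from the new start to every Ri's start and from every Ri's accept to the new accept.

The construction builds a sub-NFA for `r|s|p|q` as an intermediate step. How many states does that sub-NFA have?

10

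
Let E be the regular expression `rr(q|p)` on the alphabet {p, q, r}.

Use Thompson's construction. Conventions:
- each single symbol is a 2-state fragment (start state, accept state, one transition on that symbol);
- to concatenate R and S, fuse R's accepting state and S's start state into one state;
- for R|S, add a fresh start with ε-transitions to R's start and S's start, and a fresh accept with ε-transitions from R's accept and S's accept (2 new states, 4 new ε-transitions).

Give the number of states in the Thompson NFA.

Recursing over subexpressions:
Each of the 4 symbol leaves contributes a 2-state fragment.
  q|p : 6 states
  rr(q|p) : 8 states

8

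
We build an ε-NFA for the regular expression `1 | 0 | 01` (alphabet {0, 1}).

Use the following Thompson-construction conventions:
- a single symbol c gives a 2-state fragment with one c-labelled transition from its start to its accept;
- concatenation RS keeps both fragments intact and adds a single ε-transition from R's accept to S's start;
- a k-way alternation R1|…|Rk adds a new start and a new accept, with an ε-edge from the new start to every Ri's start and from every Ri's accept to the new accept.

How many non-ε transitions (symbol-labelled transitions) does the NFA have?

4

By structural recursion:
Each of the 4 symbol leaves contributes exactly 1 symbol transition.
  01 → 2 symbol transitions
  1 | 0 | 01 → 4 symbol transitions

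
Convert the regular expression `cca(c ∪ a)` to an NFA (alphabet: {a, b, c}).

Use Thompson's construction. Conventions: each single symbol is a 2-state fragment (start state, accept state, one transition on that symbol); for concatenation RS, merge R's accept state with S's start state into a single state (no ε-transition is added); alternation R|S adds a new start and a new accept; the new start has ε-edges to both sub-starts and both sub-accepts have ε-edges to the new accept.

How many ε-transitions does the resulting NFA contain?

By structural recursion:
Each of the 5 symbol leaves contributes 0 ε-transitions.
  c ∪ a → 4 ε-transitions
  cca(c ∪ a) → 4 ε-transitions

4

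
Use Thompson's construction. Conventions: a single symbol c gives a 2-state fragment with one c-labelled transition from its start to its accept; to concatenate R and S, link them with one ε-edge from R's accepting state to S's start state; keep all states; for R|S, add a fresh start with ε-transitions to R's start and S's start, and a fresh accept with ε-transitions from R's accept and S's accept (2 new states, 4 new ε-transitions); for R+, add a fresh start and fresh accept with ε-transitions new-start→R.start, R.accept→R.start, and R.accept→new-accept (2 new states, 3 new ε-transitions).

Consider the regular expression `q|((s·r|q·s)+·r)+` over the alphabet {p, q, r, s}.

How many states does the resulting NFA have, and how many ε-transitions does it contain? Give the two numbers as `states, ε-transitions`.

By structural recursion:
Each of the 6 symbol leaves contributes 2 states and 0 ε-transitions.
  s·r → 4 states, 1 ε-transition
  q·s → 4 states, 1 ε-transition
  s·r|q·s → 10 states, 6 ε-transitions
  (s·r|q·s)+ → 12 states, 9 ε-transitions
  (s·r|q·s)+·r → 14 states, 10 ε-transitions
  ((s·r|q·s)+·r)+ → 16 states, 13 ε-transitions
  q|((s·r|q·s)+·r)+ → 20 states, 17 ε-transitions

20, 17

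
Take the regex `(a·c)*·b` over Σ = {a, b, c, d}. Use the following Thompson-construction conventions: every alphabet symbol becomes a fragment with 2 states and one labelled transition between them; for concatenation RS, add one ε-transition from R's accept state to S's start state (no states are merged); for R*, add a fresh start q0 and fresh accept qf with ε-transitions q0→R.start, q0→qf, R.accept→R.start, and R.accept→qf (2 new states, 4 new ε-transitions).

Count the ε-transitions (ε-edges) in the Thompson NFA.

6

Per subexpression:
Each of the 3 symbol leaves contributes 0 ε-transitions.
  a·c : 1 ε-transition
  (a·c)* : 5 ε-transitions
  (a·c)*·b : 6 ε-transitions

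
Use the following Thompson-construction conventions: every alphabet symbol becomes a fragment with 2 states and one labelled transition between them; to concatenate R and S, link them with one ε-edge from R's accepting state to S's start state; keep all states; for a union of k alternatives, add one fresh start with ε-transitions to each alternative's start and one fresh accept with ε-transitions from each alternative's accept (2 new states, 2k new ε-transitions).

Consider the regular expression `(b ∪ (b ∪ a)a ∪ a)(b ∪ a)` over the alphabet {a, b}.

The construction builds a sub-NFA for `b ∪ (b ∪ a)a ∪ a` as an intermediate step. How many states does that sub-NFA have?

14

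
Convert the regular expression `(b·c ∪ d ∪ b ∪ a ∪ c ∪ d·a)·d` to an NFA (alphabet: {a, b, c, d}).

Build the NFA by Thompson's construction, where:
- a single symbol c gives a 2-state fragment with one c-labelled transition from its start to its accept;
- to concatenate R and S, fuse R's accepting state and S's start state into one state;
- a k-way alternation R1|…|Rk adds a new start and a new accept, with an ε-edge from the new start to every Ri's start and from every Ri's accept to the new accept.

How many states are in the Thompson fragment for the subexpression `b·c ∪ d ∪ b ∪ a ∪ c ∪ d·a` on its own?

Fragment for `b·c ∪ d ∪ b ∪ a ∪ c ∪ d·a`:
Each of the 8 symbol leaves contributes a 2-state fragment.
  b·c — 3 states
  d·a — 3 states
  b·c ∪ d ∪ b ∪ a ∪ c ∪ d·a — 16 states

16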